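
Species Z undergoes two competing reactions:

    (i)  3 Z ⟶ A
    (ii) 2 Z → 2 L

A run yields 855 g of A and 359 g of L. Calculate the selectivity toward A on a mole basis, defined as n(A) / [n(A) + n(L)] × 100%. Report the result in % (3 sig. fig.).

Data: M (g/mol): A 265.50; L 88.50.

n(A) = 855 / 265.50 = 3.220 mol
n(L) = 359 / 88.50 = 4.056 mol
selectivity = 3.220/(3.220+4.056) × 100 = 44.26 %

44.3 %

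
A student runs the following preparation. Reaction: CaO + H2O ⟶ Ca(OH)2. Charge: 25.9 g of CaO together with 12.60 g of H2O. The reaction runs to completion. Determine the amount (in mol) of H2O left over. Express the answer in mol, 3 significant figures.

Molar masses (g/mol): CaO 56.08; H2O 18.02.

0.237 mol

n(CaO) = 25.90 / 56.08 = 0.4618 mol
n(H2O) = 12.60 / 18.02 = 0.6992 mol
n/ν for CaO = 0.4618/1 = 0.4618
n/ν for H2O = 0.6992/1 = 0.6992
Smallest n/ν is CaO → limiting reagent.
H2O consumed = (1/1) × 0.4618 = 0.4618 mol
H2O remaining = 0.6992 − 0.4618 = 0.2374 mol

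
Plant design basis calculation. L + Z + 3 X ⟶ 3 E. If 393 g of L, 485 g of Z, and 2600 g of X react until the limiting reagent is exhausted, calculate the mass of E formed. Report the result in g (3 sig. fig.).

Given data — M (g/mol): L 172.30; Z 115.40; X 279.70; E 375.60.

n(L) = 393.0 / 172.30 = 2.281 mol
n(Z) = 485.0 / 115.40 = 4.203 mol
n(X) = 2600 / 279.70 = 9.296 mol
n/ν → L: 2.281, Z: 4.203, X: 3.099; L is limiting.
n(E) = (3/1) × 2.281 = 6.843 mol
mass = 6.843 × 375.60 = 2570 g

2570 g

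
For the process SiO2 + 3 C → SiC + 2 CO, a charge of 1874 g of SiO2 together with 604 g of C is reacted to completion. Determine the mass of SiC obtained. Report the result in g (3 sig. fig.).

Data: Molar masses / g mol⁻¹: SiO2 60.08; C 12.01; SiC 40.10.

n(SiO2) = 1874 / 60.08 = 31.19 mol
n(C) = 604.0 / 12.01 = 50.29 mol
n/ν → SiO2: 31.19, C: 16.76; C is limiting.
n(SiC) = (1/3) × 50.29 = 16.76 mol
mass = 16.76 × 40.10 = 672.1 g

672 g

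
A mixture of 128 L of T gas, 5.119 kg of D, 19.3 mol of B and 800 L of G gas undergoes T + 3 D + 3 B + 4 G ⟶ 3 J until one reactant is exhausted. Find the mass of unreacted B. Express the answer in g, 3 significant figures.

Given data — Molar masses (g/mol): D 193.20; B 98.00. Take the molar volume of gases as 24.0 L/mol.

323 g

n(T) = 128.0 / 24.0 = 5.333 mol
n(D) = 5.119×1000 / 193.20 = 26.50 mol
n(B) = 19.30 mol
n(G) = 800.0 / 24.0 = 33.33 mol
n/ν for T = 5.333/1 = 5.333
n/ν for D = 26.50/3 = 8.833
n/ν for B = 19.30/3 = 6.433
n/ν for G = 33.33/4 = 8.333
Smallest n/ν is T → limiting reagent.
B consumed = (3/1) × 5.333 = 16.00 mol
B remaining = 19.30 − 16.00 = 3.300 mol
mass = 3.300 × 98.00 = 323.4 g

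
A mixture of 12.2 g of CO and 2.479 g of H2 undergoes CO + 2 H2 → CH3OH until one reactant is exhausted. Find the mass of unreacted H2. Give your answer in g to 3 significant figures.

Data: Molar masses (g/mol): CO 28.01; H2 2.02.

n(CO) = 12.20 / 28.01 = 0.4356 mol
n(H2) = 2.479 / 2.02 = 1.227 mol
n/ν for CO = 0.4356/1 = 0.4356
n/ν for H2 = 1.227/2 = 0.6135
Smallest n/ν is CO → limiting reagent.
H2 consumed = (2/1) × 0.4356 = 0.8712 mol
H2 remaining = 1.227 − 0.8712 = 0.3558 mol
mass = 0.3558 × 2.02 = 0.7187 g

0.719 g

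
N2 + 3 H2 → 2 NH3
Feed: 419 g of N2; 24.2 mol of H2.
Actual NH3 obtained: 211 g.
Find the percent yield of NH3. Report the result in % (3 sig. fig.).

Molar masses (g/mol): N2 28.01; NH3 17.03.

76.8 %

n(N2) = 419.0 / 28.01 = 14.96 mol
n(H2) = 24.20 mol
n/ν for N2 = 14.96/1 = 14.96
n/ν for H2 = 24.20/3 = 8.067
Smallest n/ν is H2 → limiting reagent.
theoretical n(NH3) = (2/3) × 24.20 = 16.13 mol → 274.7 g
% yield = 211 / 274.7 × 100 = 76.81 %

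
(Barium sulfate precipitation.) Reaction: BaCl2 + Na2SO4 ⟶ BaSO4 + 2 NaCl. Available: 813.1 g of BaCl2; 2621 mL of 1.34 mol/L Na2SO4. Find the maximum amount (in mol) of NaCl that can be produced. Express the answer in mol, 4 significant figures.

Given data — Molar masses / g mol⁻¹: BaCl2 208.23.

7.024 mol

n(BaCl2) = 813.1 / 208.23 = 3.905 mol
n(Na2SO4) = 1.34 × 2621/1000 = 3.512 mol
n/ν for BaCl2 = 3.905/1 = 3.905
n/ν for Na2SO4 = 3.512/1 = 3.512
Smallest n/ν is Na2SO4 → limiting reagent.
n(NaCl) = (2/1) × 3.512 = 7.024 mol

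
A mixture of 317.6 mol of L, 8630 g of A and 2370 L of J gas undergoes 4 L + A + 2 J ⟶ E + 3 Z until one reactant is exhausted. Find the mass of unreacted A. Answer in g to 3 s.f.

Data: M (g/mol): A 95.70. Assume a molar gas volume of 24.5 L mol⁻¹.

n(L) = 317.6 mol
n(A) = 8630 / 95.70 = 90.18 mol
n(J) = 2370 / 24.5 = 96.73 mol
n/ν for L = 317.6/4 = 79.40
n/ν for A = 90.18/1 = 90.18
n/ν for J = 96.73/2 = 48.37
Smallest n/ν is J → limiting reagent.
A consumed = (1/2) × 96.73 = 48.37 mol
A remaining = 90.18 − 48.37 = 41.81 mol
mass = 41.81 × 95.70 = 4001 g

4000 g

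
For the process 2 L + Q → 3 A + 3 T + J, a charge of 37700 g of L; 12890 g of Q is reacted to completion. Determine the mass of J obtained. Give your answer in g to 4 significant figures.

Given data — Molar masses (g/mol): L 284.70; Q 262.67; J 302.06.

14820 g

n(L) = 37700 / 284.70 = 132.4 mol
n(Q) = 12890 / 262.67 = 49.07 mol
n/ν → L: 66.20, Q: 49.07; Q is limiting.
n(J) = (1/1) × 49.07 = 49.07 mol
mass = 49.07 × 302.06 = 14820 g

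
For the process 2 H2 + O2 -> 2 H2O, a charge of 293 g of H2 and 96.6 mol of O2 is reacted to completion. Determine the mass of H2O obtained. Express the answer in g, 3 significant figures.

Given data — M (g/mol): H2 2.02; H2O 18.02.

2610 g

n(H2) = 293.0 / 2.02 = 145.0 mol
n(O2) = 96.60 mol
n/ν for H2 = 145.0/2 = 72.50
n/ν for O2 = 96.60/1 = 96.60
Smallest n/ν is H2 → limiting reagent.
n(H2O) = (2/2) × 145.0 = 145.0 mol
mass = 145.0 × 18.02 = 2613 g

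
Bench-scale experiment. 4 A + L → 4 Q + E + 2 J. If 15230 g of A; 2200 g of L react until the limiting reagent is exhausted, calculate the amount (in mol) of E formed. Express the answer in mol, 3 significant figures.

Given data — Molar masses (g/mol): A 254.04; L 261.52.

n(A) = 15230 / 254.04 = 59.95 mol
n(L) = 2200 / 261.52 = 8.412 mol
n/ν → A: 14.99, L: 8.412; L is limiting.
n(E) = (1/1) × 8.412 = 8.412 mol

8.41 mol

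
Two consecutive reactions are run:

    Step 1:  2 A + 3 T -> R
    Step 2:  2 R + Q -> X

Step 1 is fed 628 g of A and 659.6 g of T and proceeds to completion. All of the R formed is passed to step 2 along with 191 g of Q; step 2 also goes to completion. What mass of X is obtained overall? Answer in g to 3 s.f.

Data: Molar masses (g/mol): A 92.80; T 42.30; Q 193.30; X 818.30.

Step 1:
n(A) = 628.0 / 92.80 = 6.767 mol
n(T) = 659.6 / 42.30 = 15.59 mol
n/ν for A = 6.767/2 = 3.384
n/ν for T = 15.59/3 = 5.197
Smallest n/ν is A → limiting reagent.
n(R) produced = (1/2) × 6.767 = 3.384 mol
Step 2:
n(R) available = 3.384 mol
n(Q) = 191.0 / 193.30 = 0.9881 mol
n/ν for R = 3.384/2 = 1.692
n/ν for Q = 0.9881/1 = 0.9881
Smallest n/ν is Q → limiting reagent.
n(X) = (1/1) × 0.9881 = 0.9881 mol
mass = 0.9881 × 818.30 = 808.6 g

809 g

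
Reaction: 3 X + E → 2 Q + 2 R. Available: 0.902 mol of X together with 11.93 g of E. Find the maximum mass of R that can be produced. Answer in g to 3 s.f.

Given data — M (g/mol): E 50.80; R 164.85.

77.4 g

n(X) = 0.9020 mol
n(E) = 11.93 / 50.80 = 0.2348 mol
n/ν for X = 0.9020/3 = 0.3007
n/ν for E = 0.2348/1 = 0.2348
Smallest n/ν is E → limiting reagent.
n(R) = (2/1) × 0.2348 = 0.4696 mol
mass = 0.4696 × 164.85 = 77.41 g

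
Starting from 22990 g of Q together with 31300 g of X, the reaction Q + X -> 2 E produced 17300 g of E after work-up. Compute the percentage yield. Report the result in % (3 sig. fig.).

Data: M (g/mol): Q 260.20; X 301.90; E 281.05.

n(Q) = 22990 / 260.20 = 88.36 mol
n(X) = 31300 / 301.90 = 103.7 mol
n/ν → Q: 88.36, X: 103.7; Q is limiting.
theoretical n(E) = (2/1) × 88.36 = 176.7 mol → 49660 g
% yield = 17300 / 49660 × 100 = 34.84 %

34.8 %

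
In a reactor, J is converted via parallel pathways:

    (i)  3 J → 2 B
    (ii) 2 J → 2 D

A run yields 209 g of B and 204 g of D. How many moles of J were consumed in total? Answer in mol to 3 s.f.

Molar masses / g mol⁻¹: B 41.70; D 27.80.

n(B) = 209 / 41.70 = 5.012 mol
n(D) = 204 / 27.80 = 7.338 mol
n(J) via (i) = (3/2)×5.012 = 7.518 mol
n(J) via (ii) = (2/2)×7.338 = 7.338 mol
total n(J) = 7.518 + 7.338 = 14.86 mol

14.9 mol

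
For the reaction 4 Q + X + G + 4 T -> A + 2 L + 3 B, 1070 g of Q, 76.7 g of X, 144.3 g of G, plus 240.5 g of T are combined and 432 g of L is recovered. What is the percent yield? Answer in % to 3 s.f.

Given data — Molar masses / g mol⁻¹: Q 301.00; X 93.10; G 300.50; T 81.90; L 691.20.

65.1 %

n(Q) = 1070 / 301.00 = 3.555 mol
n(X) = 76.70 / 93.10 = 0.8238 mol
n(G) = 144.3 / 300.50 = 0.4802 mol
n(T) = 240.5 / 81.90 = 2.937 mol
n/ν for Q = 3.555/4 = 0.8888
n/ν for X = 0.8238/1 = 0.8238
n/ν for G = 0.4802/1 = 0.4802
n/ν for T = 2.937/4 = 0.7343
Smallest n/ν is G → limiting reagent.
theoretical n(L) = (2/1) × 0.4802 = 0.9604 mol → 663.8 g
% yield = 432 / 663.8 × 100 = 65.08 %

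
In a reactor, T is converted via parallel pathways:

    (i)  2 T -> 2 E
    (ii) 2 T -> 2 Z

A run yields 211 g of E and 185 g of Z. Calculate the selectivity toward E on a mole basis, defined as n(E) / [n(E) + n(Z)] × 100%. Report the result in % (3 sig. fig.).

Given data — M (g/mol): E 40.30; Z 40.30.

53.3 %

n(E) = 211 / 40.30 = 5.236 mol
n(Z) = 185 / 40.30 = 4.591 mol
selectivity = 5.236/(5.236+4.591) × 100 = 53.28 %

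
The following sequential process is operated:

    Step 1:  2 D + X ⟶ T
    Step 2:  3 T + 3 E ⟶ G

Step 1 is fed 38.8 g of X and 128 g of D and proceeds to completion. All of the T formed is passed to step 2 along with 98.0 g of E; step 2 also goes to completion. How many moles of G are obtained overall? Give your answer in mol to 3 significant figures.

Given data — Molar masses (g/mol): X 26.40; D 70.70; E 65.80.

0.302 mol

Step 1:
n(X) = 38.80 / 26.40 = 1.470 mol
n(D) = 128.0 / 70.70 = 1.810 mol
n/ν → X: 1.470, D: 0.9050; D is limiting.
n(T) produced = (1/2) × 1.810 = 0.9050 mol
Step 2:
n(T) available = 0.9050 mol
n(E) = 98.00 / 65.80 = 1.489 mol
n/ν → T: 0.3017, E: 0.4963; T is limiting.
n(G) = (1/3) × 0.9050 = 0.3017 mol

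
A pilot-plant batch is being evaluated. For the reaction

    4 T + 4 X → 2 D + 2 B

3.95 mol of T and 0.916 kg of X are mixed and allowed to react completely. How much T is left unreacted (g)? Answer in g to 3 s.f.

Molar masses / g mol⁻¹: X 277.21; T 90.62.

58.5 g

n(T) = 3.950 mol
n(X) = 0.9160×1000 / 277.21 = 3.304 mol
n/ν → T: 0.9875, X: 0.8260; X is limiting.
T consumed = (4/4) × 3.304 = 3.304 mol
T remaining = 3.950 − 3.304 = 0.6460 mol
mass = 0.6460 × 90.62 = 58.54 g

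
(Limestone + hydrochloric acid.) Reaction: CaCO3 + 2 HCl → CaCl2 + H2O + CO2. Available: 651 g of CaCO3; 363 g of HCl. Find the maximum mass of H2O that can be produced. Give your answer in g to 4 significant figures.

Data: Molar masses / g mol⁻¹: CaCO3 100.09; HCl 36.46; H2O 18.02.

89.70 g

n(CaCO3) = 651.0 / 100.09 = 6.504 mol
n(HCl) = 363.0 / 36.46 = 9.956 mol
n/ν for CaCO3 = 6.504/1 = 6.504
n/ν for HCl = 9.956/2 = 4.978
Smallest n/ν is HCl → limiting reagent.
n(H2O) = (1/2) × 9.956 = 4.978 mol
mass = 4.978 × 18.02 = 89.70 g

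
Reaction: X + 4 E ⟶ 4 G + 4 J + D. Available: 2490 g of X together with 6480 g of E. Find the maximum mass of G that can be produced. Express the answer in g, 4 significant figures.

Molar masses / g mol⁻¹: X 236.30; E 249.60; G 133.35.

n(X) = 2490 / 236.30 = 10.54 mol
n(E) = 6480 / 249.60 = 25.96 mol
n/ν → X: 10.54, E: 6.490; E is limiting.
n(G) = (4/4) × 25.96 = 25.96 mol
mass = 25.96 × 133.35 = 3462 g

3462 g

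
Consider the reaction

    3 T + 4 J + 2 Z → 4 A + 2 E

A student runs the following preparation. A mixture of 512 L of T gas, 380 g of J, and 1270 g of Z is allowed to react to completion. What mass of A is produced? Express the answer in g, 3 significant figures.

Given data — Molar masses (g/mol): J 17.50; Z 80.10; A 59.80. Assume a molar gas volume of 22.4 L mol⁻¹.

n(T) = 512.0 / 22.4 = 22.86 mol
n(J) = 380.0 / 17.50 = 21.71 mol
n(Z) = 1270 / 80.10 = 15.86 mol
n/ν → T: 7.620, J: 5.428, Z: 7.930; J is limiting.
n(A) = (4/4) × 21.71 = 21.71 mol
mass = 21.71 × 59.80 = 1298 g

1300 g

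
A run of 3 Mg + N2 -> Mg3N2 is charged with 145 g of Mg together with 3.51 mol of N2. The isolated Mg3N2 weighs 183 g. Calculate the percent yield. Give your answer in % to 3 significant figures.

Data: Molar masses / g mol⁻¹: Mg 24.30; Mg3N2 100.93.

n(Mg) = 145.0 / 24.30 = 5.967 mol
n(N2) = 3.510 mol
n/ν for Mg = 5.967/3 = 1.989
n/ν for N2 = 3.510/1 = 3.510
Smallest n/ν is Mg → limiting reagent.
theoretical n(Mg3N2) = (1/3) × 5.967 = 1.989 mol → 200.7 g
% yield = 183 / 200.7 × 100 = 91.18 %

91.2 %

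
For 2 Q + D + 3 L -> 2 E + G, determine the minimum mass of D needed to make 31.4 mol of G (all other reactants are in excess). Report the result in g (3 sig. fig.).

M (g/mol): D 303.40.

9530 g

n(G) = 31.40 mol
n(D) = (1/1) × 31.40 = 31.40 mol
mass = 31.40 × 303.40 = 9527 g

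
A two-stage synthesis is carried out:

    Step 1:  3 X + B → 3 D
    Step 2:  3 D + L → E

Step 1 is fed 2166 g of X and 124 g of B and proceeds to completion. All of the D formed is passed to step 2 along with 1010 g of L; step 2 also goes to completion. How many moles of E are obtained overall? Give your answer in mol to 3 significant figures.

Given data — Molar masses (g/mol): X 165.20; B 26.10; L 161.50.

4.37 mol

Step 1:
n(X) = 2166 / 165.20 = 13.11 mol
n(B) = 124.0 / 26.10 = 4.751 mol
n/ν for X = 13.11/3 = 4.370
n/ν for B = 4.751/1 = 4.751
Smallest n/ν is X → limiting reagent.
n(D) produced = (3/3) × 13.11 = 13.11 mol
Step 2:
n(D) available = 13.11 mol
n(L) = 1010 / 161.50 = 6.254 mol
n/ν for D = 13.11/3 = 4.370
n/ν for L = 6.254/1 = 6.254
Smallest n/ν is D → limiting reagent.
n(E) = (1/3) × 13.11 = 4.370 mol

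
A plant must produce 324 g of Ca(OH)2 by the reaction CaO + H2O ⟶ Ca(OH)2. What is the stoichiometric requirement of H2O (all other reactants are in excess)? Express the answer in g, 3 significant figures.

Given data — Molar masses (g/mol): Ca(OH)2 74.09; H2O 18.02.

78.8 g

n(Ca(OH)2) = 324 / 74.09 = 4.373 mol
n(H2O) = (1/1) × 4.373 = 4.373 mol
mass = 4.373 × 18.02 = 78.80 g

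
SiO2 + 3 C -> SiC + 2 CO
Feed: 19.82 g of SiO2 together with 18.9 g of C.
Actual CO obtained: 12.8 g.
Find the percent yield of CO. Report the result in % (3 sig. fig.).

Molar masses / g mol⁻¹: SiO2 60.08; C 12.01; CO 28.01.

69.3 %

n(SiO2) = 19.82 / 60.08 = 0.3299 mol
n(C) = 18.90 / 12.01 = 1.574 mol
n/ν for SiO2 = 0.3299/1 = 0.3299
n/ν for C = 1.574/3 = 0.5247
Smallest n/ν is SiO2 → limiting reagent.
theoretical n(CO) = (2/1) × 0.3299 = 0.6598 mol → 18.48 g
% yield = 12.8 / 18.48 × 100 = 69.26 %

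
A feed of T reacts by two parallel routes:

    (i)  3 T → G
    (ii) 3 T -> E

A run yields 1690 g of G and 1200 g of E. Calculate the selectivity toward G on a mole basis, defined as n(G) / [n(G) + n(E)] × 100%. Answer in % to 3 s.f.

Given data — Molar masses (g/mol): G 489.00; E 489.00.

n(G) = 1690 / 489.00 = 3.456 mol
n(E) = 1200 / 489.00 = 2.454 mol
selectivity = 3.456/(3.456+2.454) × 100 = 58.48 %

58.5 %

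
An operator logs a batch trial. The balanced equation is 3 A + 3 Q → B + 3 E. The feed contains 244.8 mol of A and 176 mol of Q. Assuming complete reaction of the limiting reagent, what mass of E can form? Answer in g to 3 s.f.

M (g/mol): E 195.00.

n(A) = 244.8 mol
n(Q) = 176.0 mol
n/ν → A: 81.60, Q: 58.67; Q is limiting.
n(E) = (3/3) × 176.0 = 176.0 mol
mass = 176.0 × 195.00 = 34320 g

34300 g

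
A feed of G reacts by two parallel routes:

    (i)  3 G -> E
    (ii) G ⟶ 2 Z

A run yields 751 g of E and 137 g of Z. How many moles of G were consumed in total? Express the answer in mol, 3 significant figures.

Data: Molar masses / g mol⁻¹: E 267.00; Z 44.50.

n(E) = 751 / 267.00 = 2.813 mol
n(Z) = 137 / 44.50 = 3.079 mol
n(G) via (i) = (3/1)×2.813 = 8.439 mol
n(G) via (ii) = (1/2)×3.079 = 1.540 mol
total n(G) = 8.439 + 1.540 = 9.979 mol

9.98 mol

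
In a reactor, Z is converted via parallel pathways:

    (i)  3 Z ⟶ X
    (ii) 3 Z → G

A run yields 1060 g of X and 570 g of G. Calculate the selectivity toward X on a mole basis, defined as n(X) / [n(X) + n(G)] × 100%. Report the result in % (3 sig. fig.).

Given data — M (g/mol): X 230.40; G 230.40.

n(X) = 1060 / 230.40 = 4.601 mol
n(G) = 570 / 230.40 = 2.474 mol
selectivity = 4.601/(4.601+2.474) × 100 = 65.03 %

65.0 %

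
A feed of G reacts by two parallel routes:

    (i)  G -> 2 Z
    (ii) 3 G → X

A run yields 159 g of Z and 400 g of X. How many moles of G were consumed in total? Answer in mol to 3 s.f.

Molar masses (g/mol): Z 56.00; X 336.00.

n(Z) = 159 / 56.00 = 2.839 mol
n(X) = 400 / 336.00 = 1.190 mol
n(G) via (i) = (1/2)×2.839 = 1.420 mol
n(G) via (ii) = (3/1)×1.190 = 3.570 mol
total n(G) = 1.420 + 3.570 = 4.990 mol

4.99 mol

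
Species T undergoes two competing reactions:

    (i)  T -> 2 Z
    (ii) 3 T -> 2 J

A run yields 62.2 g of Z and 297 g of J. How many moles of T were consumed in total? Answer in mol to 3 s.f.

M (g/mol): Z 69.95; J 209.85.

n(Z) = 62.2 / 69.95 = 0.8892 mol
n(J) = 297 / 209.85 = 1.415 mol
n(T) via (i) = (1/2)×0.8892 = 0.4446 mol
n(T) via (ii) = (3/2)×1.415 = 2.123 mol
total n(T) = 0.4446 + 2.123 = 2.568 mol

2.57 mol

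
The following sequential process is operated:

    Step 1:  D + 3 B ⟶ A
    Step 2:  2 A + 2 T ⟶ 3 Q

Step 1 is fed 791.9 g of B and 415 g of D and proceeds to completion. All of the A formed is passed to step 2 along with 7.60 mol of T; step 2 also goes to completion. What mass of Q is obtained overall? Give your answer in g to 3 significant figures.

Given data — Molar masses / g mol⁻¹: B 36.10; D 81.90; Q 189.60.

Step 1:
n(B) = 791.9 / 36.10 = 21.94 mol
n(D) = 415.0 / 81.90 = 5.067 mol
n/ν for B = 21.94/3 = 7.313
n/ν for D = 5.067/1 = 5.067
Smallest n/ν is D → limiting reagent.
n(A) produced = (1/1) × 5.067 = 5.067 mol
Step 2:
n(A) available = 5.067 mol
n(T) = 7.600 mol
n/ν for A = 5.067/2 = 2.534
n/ν for T = 7.600/2 = 3.800
Smallest n/ν is A → limiting reagent.
n(Q) = (3/2) × 5.067 = 7.601 mol
mass = 7.601 × 189.60 = 1441 g

1440 g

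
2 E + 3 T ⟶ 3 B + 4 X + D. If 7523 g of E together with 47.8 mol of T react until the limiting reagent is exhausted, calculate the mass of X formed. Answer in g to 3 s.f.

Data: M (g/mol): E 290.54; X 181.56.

n(E) = 7523 / 290.54 = 25.89 mol
n(T) = 47.80 mol
n/ν for E = 25.89/2 = 12.95
n/ν for T = 47.80/3 = 15.93
Smallest n/ν is E → limiting reagent.
n(X) = (4/2) × 25.89 = 51.78 mol
mass = 51.78 × 181.56 = 9401 g

9400 g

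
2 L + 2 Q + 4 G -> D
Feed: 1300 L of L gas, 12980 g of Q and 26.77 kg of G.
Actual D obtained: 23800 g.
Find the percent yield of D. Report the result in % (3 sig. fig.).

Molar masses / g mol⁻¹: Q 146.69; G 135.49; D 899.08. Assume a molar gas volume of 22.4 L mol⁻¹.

91.2 %

n(L) = 1300 / 22.4 = 58.04 mol
n(Q) = 12980 / 146.69 = 88.49 mol
n(G) = 26.77×1000 / 135.49 = 197.6 mol
n/ν → L: 29.02, Q: 44.25, G: 49.40; L is limiting.
theoretical n(D) = (1/2) × 58.04 = 29.02 mol → 26090 g
% yield = 23800 / 26090 × 100 = 91.22 %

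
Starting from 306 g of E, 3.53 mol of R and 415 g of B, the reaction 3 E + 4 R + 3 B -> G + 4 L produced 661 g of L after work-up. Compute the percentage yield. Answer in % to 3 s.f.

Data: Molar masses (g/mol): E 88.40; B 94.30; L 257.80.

72.6 %

n(E) = 306.0 / 88.40 = 3.462 mol
n(R) = 3.530 mol
n(B) = 415.0 / 94.30 = 4.401 mol
n/ν for E = 3.462/3 = 1.154
n/ν for R = 3.530/4 = 0.8825
n/ν for B = 4.401/3 = 1.467
Smallest n/ν is R → limiting reagent.
theoretical n(L) = (4/4) × 3.530 = 3.530 mol → 910.0 g
% yield = 661 / 910.0 × 100 = 72.64 %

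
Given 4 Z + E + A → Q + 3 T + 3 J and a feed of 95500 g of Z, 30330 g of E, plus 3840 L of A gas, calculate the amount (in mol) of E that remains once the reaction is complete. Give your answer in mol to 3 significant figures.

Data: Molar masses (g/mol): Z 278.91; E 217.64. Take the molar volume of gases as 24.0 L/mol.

n(Z) = 95500 / 278.91 = 342.4 mol
n(E) = 30330 / 217.64 = 139.4 mol
n(A) = 3840 / 24.0 = 160.0 mol
n/ν → Z: 85.60, E: 139.4, A: 160.0; Z is limiting.
E consumed = (1/4) × 342.4 = 85.60 mol
E remaining = 139.4 − 85.60 = 53.80 mol

53.8 mol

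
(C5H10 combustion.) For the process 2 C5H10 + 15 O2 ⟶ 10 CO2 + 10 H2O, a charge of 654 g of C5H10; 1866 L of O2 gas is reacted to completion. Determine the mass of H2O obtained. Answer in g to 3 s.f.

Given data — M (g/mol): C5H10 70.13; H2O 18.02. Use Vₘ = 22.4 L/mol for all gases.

n(C5H10) = 654.0 / 70.13 = 9.326 mol
n(O2) = 1866 / 22.4 = 83.30 mol
n/ν for C5H10 = 9.326/2 = 4.663
n/ν for O2 = 83.30/15 = 5.553
Smallest n/ν is C5H10 → limiting reagent.
n(H2O) = (10/2) × 9.326 = 46.63 mol
mass = 46.63 × 18.02 = 840.3 g

840 g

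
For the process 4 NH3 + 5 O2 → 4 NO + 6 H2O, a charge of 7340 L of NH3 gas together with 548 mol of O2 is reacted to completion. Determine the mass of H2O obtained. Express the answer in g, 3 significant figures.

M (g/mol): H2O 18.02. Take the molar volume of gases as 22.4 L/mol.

n(NH3) = 7340 / 22.4 = 327.7 mol
n(O2) = 548.0 mol
n/ν for NH3 = 327.7/4 = 81.93
n/ν for O2 = 548.0/5 = 109.6
Smallest n/ν is NH3 → limiting reagent.
n(H2O) = (6/4) × 327.7 = 491.6 mol
mass = 491.6 × 18.02 = 8859 g

8860 g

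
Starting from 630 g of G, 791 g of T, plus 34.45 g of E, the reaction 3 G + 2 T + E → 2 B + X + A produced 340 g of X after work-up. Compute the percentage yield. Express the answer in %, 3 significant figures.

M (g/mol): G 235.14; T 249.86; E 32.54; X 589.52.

64.6 %

n(G) = 630.0 / 235.14 = 2.679 mol
n(T) = 791.0 / 249.86 = 3.166 mol
n(E) = 34.45 / 32.54 = 1.059 mol
n/ν for G = 2.679/3 = 0.8930
n/ν for T = 3.166/2 = 1.583
n/ν for E = 1.059/1 = 1.059
Smallest n/ν is G → limiting reagent.
theoretical n(X) = (1/3) × 2.679 = 0.8930 mol → 526.4 g
% yield = 340 / 526.4 × 100 = 64.59 %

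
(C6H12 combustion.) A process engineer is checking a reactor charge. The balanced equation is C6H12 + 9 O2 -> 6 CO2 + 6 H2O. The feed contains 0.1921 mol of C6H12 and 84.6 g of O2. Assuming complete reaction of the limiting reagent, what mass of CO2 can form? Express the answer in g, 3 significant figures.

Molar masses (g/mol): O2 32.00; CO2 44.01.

n(C6H12) = 0.1921 mol
n(O2) = 84.60 / 32.00 = 2.644 mol
n/ν → C6H12: 0.1921, O2: 0.2938; C6H12 is limiting.
n(CO2) = (6/1) × 0.1921 = 1.153 mol
mass = 1.153 × 44.01 = 50.74 g

50.7 g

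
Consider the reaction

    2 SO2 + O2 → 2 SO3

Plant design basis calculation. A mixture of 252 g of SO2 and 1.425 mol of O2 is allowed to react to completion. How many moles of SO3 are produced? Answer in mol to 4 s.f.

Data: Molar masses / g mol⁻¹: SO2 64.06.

2.850 mol

n(SO2) = 252.0 / 64.06 = 3.934 mol
n(O2) = 1.425 mol
n/ν → SO2: 1.967, O2: 1.425; O2 is limiting.
n(SO3) = (2/1) × 1.425 = 2.850 mol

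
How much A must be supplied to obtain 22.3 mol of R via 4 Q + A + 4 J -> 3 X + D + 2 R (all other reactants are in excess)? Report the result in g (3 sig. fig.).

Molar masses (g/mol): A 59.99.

n(R) = 22.30 mol
n(A) = (1/2) × 22.30 = 11.15 mol
mass = 11.15 × 59.99 = 668.9 g

669 g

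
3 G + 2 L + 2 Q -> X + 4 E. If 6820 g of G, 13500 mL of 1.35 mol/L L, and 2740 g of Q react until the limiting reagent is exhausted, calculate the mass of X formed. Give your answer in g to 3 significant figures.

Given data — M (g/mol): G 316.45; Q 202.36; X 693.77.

n(G) = 6820 / 316.45 = 21.55 mol
n(L) = 1.35 × 13500/1000 = 18.23 mol
n(Q) = 2740 / 202.36 = 13.54 mol
n/ν for G = 21.55/3 = 7.183
n/ν for L = 18.23/2 = 9.115
n/ν for Q = 13.54/2 = 6.770
Smallest n/ν is Q → limiting reagent.
n(X) = (1/2) × 13.54 = 6.770 mol
mass = 6.770 × 693.77 = 4697 g

4700 g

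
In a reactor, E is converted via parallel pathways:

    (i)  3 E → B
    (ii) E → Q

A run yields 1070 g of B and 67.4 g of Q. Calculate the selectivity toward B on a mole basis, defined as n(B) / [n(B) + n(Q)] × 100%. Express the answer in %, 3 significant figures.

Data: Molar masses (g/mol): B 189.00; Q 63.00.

n(B) = 1070 / 189.00 = 5.661 mol
n(Q) = 67.4 / 63.00 = 1.070 mol
selectivity = 5.661/(5.661+1.070) × 100 = 84.10 %

84.1 %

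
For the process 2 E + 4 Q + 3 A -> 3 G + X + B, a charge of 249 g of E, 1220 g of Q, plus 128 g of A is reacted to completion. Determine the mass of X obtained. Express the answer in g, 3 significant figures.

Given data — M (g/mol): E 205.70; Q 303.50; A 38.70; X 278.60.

169 g

n(E) = 249.0 / 205.70 = 1.211 mol
n(Q) = 1220 / 303.50 = 4.020 mol
n(A) = 128.0 / 38.70 = 3.307 mol
n/ν for E = 1.211/2 = 0.6055
n/ν for Q = 4.020/4 = 1.005
n/ν for A = 3.307/3 = 1.102
Smallest n/ν is E → limiting reagent.
n(X) = (1/2) × 1.211 = 0.6055 mol
mass = 0.6055 × 278.60 = 168.7 g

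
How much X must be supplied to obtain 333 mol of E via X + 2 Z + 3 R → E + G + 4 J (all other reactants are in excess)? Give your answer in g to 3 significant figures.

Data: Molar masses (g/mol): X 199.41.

n(E) = 333.0 mol
n(X) = (1/1) × 333.0 = 333.0 mol
mass = 333.0 × 199.41 = 66400 g

66400 g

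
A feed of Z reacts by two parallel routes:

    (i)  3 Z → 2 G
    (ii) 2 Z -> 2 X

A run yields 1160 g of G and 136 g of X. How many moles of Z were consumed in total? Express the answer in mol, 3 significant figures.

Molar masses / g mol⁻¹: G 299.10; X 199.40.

6.50 mol

n(G) = 1160 / 299.10 = 3.878 mol
n(X) = 136 / 199.40 = 0.6820 mol
n(Z) via (i) = (3/2)×3.878 = 5.817 mol
n(Z) via (ii) = (2/2)×0.6820 = 0.6820 mol
total n(Z) = 5.817 + 0.6820 = 6.499 mol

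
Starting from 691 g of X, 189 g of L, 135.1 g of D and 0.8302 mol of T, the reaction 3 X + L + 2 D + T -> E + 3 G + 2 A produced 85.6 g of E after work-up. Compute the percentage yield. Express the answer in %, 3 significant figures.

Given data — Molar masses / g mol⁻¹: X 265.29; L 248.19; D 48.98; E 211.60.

n(X) = 691.0 / 265.29 = 2.605 mol
n(L) = 189.0 / 248.19 = 0.7615 mol
n(D) = 135.1 / 48.98 = 2.758 mol
n(T) = 0.8302 mol
n/ν for X = 2.605/3 = 0.8683
n/ν for L = 0.7615/1 = 0.7615
n/ν for D = 2.758/2 = 1.379
n/ν for T = 0.8302/1 = 0.8302
Smallest n/ν is L → limiting reagent.
theoretical n(E) = (1/1) × 0.7615 = 0.7615 mol → 161.1 g
% yield = 85.6 / 161.1 × 100 = 53.13 %

53.1 %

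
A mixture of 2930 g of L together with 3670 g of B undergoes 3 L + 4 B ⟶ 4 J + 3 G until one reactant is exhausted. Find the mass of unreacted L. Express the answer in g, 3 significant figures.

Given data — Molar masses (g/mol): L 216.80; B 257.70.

n(L) = 2930 / 216.80 = 13.51 mol
n(B) = 3670 / 257.70 = 14.24 mol
n/ν → L: 4.503, B: 3.560; B is limiting.
L consumed = (3/4) × 14.24 = 10.68 mol
L remaining = 13.51 − 10.68 = 2.830 mol
mass = 2.830 × 216.80 = 613.5 g

614 g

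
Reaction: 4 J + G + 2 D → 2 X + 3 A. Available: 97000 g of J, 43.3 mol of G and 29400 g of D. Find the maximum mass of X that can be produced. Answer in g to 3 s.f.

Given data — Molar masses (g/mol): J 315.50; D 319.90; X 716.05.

n(J) = 97000 / 315.50 = 307.4 mol
n(G) = 43.30 mol
n(D) = 29400 / 319.90 = 91.90 mol
n/ν → J: 76.85, G: 43.30, D: 45.95; G is limiting.
n(X) = (2/1) × 43.30 = 86.60 mol
mass = 86.60 × 716.05 = 62010 g

62000 g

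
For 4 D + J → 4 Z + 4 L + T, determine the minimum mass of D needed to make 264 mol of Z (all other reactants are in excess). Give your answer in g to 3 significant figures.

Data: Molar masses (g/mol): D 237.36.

n(Z) = 264.0 mol
n(D) = (4/4) × 264.0 = 264.0 mol
mass = 264.0 × 237.36 = 62660 g

62700 g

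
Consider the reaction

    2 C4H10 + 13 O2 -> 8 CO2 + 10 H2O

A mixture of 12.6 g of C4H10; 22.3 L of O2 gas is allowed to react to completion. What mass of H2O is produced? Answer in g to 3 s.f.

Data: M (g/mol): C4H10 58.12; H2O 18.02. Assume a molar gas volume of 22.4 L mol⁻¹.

n(C4H10) = 12.60 / 58.12 = 0.2168 mol
n(O2) = 22.30 / 22.4 = 0.9955 mol
n/ν for C4H10 = 0.2168/2 = 0.1084
n/ν for O2 = 0.9955/13 = 0.07658
Smallest n/ν is O2 → limiting reagent.
n(H2O) = (10/13) × 0.9955 = 0.7658 mol
mass = 0.7658 × 18.02 = 13.80 g

13.8 g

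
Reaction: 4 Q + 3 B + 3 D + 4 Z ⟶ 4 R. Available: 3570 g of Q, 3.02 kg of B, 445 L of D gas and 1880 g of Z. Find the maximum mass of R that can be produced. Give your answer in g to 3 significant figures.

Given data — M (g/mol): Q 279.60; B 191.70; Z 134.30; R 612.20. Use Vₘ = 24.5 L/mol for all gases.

7820 g

n(Q) = 3570 / 279.60 = 12.77 mol
n(B) = 3.020×1000 / 191.70 = 15.75 mol
n(D) = 445.0 / 24.5 = 18.16 mol
n(Z) = 1880 / 134.30 = 14.00 mol
n/ν for Q = 12.77/4 = 3.193
n/ν for B = 15.75/3 = 5.250
n/ν for D = 18.16/3 = 6.053
n/ν for Z = 14.00/4 = 3.500
Smallest n/ν is Q → limiting reagent.
n(R) = (4/4) × 12.77 = 12.77 mol
mass = 12.77 × 612.20 = 7818 g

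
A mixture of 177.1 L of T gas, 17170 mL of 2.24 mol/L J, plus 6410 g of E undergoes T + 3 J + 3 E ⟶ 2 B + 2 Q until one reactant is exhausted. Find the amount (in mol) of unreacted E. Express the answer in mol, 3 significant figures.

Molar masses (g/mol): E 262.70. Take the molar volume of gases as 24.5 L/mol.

n(T) = 177.1 / 24.5 = 7.229 mol
n(J) = 2.24 × 17170/1000 = 38.46 mol
n(E) = 6410 / 262.70 = 24.40 mol
n/ν for T = 7.229/1 = 7.229
n/ν for J = 38.46/3 = 12.82
n/ν for E = 24.40/3 = 8.133
Smallest n/ν is T → limiting reagent.
E consumed = (3/1) × 7.229 = 21.69 mol
E remaining = 24.40 − 21.69 = 2.710 mol

2.71 mol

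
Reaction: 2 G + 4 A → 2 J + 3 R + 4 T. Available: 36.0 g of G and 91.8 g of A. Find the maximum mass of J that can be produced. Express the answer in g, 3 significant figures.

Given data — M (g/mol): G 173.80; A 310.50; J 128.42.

n(G) = 36.00 / 173.80 = 0.2071 mol
n(A) = 91.80 / 310.50 = 0.2957 mol
n/ν for G = 0.2071/2 = 0.1036
n/ν for A = 0.2957/4 = 0.07393
Smallest n/ν is A → limiting reagent.
n(J) = (2/4) × 0.2957 = 0.1479 mol
mass = 0.1479 × 128.42 = 18.99 g

19.0 g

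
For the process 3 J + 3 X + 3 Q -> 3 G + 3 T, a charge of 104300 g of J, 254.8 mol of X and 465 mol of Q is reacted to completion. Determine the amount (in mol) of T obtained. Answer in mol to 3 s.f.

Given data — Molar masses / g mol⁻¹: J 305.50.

n(J) = 104300 / 305.50 = 341.4 mol
n(X) = 254.8 mol
n(Q) = 465.0 mol
n/ν for J = 341.4/3 = 113.8
n/ν for X = 254.8/3 = 84.93
n/ν for Q = 465.0/3 = 155.0
Smallest n/ν is X → limiting reagent.
n(T) = (3/3) × 254.8 = 254.8 mol

255 mol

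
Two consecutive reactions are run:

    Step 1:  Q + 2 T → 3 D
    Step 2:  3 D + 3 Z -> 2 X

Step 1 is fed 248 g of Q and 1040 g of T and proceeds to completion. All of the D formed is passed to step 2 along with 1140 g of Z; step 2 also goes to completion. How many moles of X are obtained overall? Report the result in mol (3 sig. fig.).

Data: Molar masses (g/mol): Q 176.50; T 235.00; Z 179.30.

Step 1:
n(Q) = 248.0 / 176.50 = 1.405 mol
n(T) = 1040 / 235.00 = 4.426 mol
n/ν for Q = 1.405/1 = 1.405
n/ν for T = 4.426/2 = 2.213
Smallest n/ν is Q → limiting reagent.
n(D) produced = (3/1) × 1.405 = 4.215 mol
Step 2:
n(D) available = 4.215 mol
n(Z) = 1140 / 179.30 = 6.358 mol
n/ν for D = 4.215/3 = 1.405
n/ν for Z = 6.358/3 = 2.119
Smallest n/ν is D → limiting reagent.
n(X) = (2/3) × 4.215 = 2.810 mol

2.81 mol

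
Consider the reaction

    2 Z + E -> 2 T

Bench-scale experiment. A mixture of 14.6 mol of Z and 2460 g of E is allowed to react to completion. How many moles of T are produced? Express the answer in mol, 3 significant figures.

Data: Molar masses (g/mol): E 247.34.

n(Z) = 14.60 mol
n(E) = 2460 / 247.34 = 9.946 mol
n/ν for Z = 14.60/2 = 7.300
n/ν for E = 9.946/1 = 9.946
Smallest n/ν is Z → limiting reagent.
n(T) = (2/2) × 14.60 = 14.60 mol

14.6 mol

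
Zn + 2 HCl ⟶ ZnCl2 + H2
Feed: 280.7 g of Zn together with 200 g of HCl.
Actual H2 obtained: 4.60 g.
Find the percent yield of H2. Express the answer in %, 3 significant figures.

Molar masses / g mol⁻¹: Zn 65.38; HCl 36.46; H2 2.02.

n(Zn) = 280.7 / 65.38 = 4.293 mol
n(HCl) = 200.0 / 36.46 = 5.485 mol
n/ν for Zn = 4.293/1 = 4.293
n/ν for HCl = 5.485/2 = 2.743
Smallest n/ν is HCl → limiting reagent.
theoretical n(H2) = (1/2) × 5.485 = 2.743 mol → 5.541 g
% yield = 4.60 / 5.541 × 100 = 83.02 %

83.0 %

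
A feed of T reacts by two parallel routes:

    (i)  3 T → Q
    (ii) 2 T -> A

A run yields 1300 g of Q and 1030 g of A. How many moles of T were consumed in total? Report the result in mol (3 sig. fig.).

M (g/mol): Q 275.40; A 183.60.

25.4 mol

n(Q) = 1300 / 275.40 = 4.720 mol
n(A) = 1030 / 183.60 = 5.610 mol
n(T) via (i) = (3/1)×4.720 = 14.16 mol
n(T) via (ii) = (2/1)×5.610 = 11.22 mol
total n(T) = 14.16 + 11.22 = 25.38 mol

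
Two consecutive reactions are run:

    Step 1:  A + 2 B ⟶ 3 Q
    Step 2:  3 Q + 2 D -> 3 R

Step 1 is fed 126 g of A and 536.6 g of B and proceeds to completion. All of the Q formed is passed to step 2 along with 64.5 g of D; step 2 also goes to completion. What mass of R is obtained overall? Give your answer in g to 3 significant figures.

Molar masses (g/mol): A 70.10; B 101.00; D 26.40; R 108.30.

397 g

Step 1:
n(A) = 126.0 / 70.10 = 1.797 mol
n(B) = 536.6 / 101.00 = 5.313 mol
n/ν for A = 1.797/1 = 1.797
n/ν for B = 5.313/2 = 2.657
Smallest n/ν is A → limiting reagent.
n(Q) produced = (3/1) × 1.797 = 5.391 mol
Step 2:
n(Q) available = 5.391 mol
n(D) = 64.50 / 26.40 = 2.443 mol
n/ν for Q = 5.391/3 = 1.797
n/ν for D = 2.443/2 = 1.222
Smallest n/ν is D → limiting reagent.
n(R) = (3/2) × 2.443 = 3.665 mol
mass = 3.665 × 108.30 = 396.9 g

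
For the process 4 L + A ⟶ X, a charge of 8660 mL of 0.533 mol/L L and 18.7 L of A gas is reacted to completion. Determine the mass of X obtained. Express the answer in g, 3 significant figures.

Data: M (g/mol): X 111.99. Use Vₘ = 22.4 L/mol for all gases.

93.5 g

n(L) = 0.533 × 8660/1000 = 4.616 mol
n(A) = 18.70 / 22.4 = 0.8348 mol
n/ν → L: 1.154, A: 0.8348; A is limiting.
n(X) = (1/1) × 0.8348 = 0.8348 mol
mass = 0.8348 × 111.99 = 93.49 g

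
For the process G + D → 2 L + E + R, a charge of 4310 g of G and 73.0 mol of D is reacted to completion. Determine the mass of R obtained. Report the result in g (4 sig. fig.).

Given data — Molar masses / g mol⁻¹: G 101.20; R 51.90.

2210 g

n(G) = 4310 / 101.20 = 42.59 mol
n(D) = 73.00 mol
n/ν for G = 42.59/1 = 42.59
n/ν for D = 73.00/1 = 73.00
Smallest n/ν is G → limiting reagent.
n(R) = (1/1) × 42.59 = 42.59 mol
mass = 42.59 × 51.90 = 2210 g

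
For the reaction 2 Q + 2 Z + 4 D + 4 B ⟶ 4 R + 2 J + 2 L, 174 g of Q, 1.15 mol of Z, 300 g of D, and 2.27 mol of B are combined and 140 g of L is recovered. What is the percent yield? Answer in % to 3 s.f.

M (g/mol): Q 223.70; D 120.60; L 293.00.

61.4 %

n(Q) = 174.0 / 223.70 = 0.7778 mol
n(Z) = 1.150 mol
n(D) = 300.0 / 120.60 = 2.488 mol
n(B) = 2.270 mol
n/ν for Q = 0.7778/2 = 0.3889
n/ν for Z = 1.150/2 = 0.5750
n/ν for D = 2.488/4 = 0.6220
n/ν for B = 2.270/4 = 0.5675
Smallest n/ν is Q → limiting reagent.
theoretical n(L) = (2/2) × 0.7778 = 0.7778 mol → 227.9 g
% yield = 140 / 227.9 × 100 = 61.43 %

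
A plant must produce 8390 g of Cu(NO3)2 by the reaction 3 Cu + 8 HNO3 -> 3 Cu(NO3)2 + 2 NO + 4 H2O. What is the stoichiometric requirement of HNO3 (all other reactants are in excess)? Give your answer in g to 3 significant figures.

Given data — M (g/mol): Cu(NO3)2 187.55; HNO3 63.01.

n(Cu(NO3)2) = 8390 / 187.55 = 44.73 mol
n(HNO3) = (8/3) × 44.73 = 119.3 mol
mass = 119.3 × 63.01 = 7517 g

7520 g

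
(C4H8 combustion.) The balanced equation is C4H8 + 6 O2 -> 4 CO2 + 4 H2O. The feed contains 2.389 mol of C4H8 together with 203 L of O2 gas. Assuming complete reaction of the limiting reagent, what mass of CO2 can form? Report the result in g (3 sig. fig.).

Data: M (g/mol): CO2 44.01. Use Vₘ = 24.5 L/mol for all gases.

n(C4H8) = 2.389 mol
n(O2) = 203.0 / 24.5 = 8.286 mol
n/ν → C4H8: 2.389, O2: 1.381; O2 is limiting.
n(CO2) = (4/6) × 8.286 = 5.524 mol
mass = 5.524 × 44.01 = 243.1 g

243 g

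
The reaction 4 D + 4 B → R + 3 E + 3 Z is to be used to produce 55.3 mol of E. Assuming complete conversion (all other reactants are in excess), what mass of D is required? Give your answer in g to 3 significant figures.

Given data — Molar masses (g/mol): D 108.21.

n(E) = 55.30 mol
n(D) = (4/3) × 55.30 = 73.73 mol
mass = 73.73 × 108.21 = 7978 g

7980 g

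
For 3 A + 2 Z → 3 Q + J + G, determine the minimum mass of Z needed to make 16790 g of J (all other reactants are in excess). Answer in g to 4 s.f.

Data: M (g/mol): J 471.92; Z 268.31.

n(J) = 16790 / 471.92 = 35.58 mol
n(Z) = (2/1) × 35.58 = 71.16 mol
mass = 71.16 × 268.31 = 19090 g

19090 g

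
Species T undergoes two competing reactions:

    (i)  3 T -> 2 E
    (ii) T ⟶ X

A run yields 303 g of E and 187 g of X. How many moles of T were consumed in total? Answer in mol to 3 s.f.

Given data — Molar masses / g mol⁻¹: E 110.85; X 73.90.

n(E) = 303 / 110.85 = 2.733 mol
n(X) = 187 / 73.90 = 2.530 mol
n(T) via (i) = (3/2)×2.733 = 4.100 mol
n(T) via (ii) = (1/1)×2.530 = 2.530 mol
total n(T) = 4.100 + 2.530 = 6.630 mol

6.63 mol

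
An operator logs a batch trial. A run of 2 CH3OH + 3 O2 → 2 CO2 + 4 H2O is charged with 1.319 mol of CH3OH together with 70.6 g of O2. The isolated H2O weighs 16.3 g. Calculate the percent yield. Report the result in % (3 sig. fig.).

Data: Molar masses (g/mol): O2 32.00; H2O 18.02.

34.3 %

n(CH3OH) = 1.319 mol
n(O2) = 70.60 / 32.00 = 2.206 mol
n/ν for CH3OH = 1.319/2 = 0.6595
n/ν for O2 = 2.206/3 = 0.7353
Smallest n/ν is CH3OH → limiting reagent.
theoretical n(H2O) = (4/2) × 1.319 = 2.638 mol → 47.54 g
% yield = 16.3 / 47.54 × 100 = 34.29 %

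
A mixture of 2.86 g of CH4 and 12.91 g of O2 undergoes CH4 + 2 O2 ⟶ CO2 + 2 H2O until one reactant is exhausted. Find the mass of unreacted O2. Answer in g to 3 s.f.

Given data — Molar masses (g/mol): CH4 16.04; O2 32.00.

1.50 g

n(CH4) = 2.860 / 16.04 = 0.1783 mol
n(O2) = 12.91 / 32.00 = 0.4034 mol
n/ν → CH4: 0.1783, O2: 0.2017; CH4 is limiting.
O2 consumed = (2/1) × 0.1783 = 0.3566 mol
O2 remaining = 0.4034 − 0.3566 = 0.04680 mol
mass = 0.04680 × 32.00 = 1.498 g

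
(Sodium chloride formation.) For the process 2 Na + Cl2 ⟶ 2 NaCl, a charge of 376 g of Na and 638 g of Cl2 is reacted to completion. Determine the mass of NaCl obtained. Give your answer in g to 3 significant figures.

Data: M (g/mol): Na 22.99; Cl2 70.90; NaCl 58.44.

956 g

n(Na) = 376.0 / 22.99 = 16.35 mol
n(Cl2) = 638.0 / 70.90 = 8.999 mol
n/ν for Na = 16.35/2 = 8.175
n/ν for Cl2 = 8.999/1 = 8.999
Smallest n/ν is Na → limiting reagent.
n(NaCl) = (2/2) × 16.35 = 16.35 mol
mass = 16.35 × 58.44 = 955.5 g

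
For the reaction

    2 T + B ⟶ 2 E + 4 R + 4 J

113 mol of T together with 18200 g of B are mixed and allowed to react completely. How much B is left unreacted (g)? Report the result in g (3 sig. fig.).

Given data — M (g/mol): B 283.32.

2190 g

n(T) = 113.0 mol
n(B) = 18200 / 283.32 = 64.24 mol
n/ν for T = 113.0/2 = 56.50
n/ν for B = 64.24/1 = 64.24
Smallest n/ν is T → limiting reagent.
B consumed = (1/2) × 113.0 = 56.50 mol
B remaining = 64.24 − 56.50 = 7.740 mol
mass = 7.740 × 283.32 = 2193 g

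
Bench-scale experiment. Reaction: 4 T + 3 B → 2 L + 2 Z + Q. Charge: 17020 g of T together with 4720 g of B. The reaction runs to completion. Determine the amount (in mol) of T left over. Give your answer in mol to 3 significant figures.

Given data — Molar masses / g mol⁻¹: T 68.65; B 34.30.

64.4 mol

n(T) = 17020 / 68.65 = 247.9 mol
n(B) = 4720 / 34.30 = 137.6 mol
n/ν → T: 61.98, B: 45.87; B is limiting.
T consumed = (4/3) × 137.6 = 183.5 mol
T remaining = 247.9 − 183.5 = 64.40 mol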